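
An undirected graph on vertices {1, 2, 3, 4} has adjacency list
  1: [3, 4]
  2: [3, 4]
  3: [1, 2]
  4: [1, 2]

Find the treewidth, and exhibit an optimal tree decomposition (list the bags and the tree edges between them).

Treewidth 2.
One optimal decomposition is:
Bags: B1 = {2, 3, 4}  B2 = {1, 3, 4}
Tree: B1–B2

Each bag holds 3 vertices, so the decomposition has width 2, which upper-bounds the treewidth. For the lower bound, G contains the cycle 3–2–4–1–3, so G is not a forest; only forests have treewidth ≤ 1, hence tw(G) ≥ 2. Combining the bounds, tw(G) = 2.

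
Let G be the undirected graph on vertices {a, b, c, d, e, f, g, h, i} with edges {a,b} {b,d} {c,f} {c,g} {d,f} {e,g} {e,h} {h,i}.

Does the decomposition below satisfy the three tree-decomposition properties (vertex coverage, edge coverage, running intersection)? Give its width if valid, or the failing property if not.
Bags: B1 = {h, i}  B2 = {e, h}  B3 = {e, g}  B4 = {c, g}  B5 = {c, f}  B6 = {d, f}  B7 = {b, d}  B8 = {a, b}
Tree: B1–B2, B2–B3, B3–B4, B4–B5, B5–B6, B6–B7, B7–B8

Checking the three conditions: (i) the bags cover all of {a, b, c, d, e, f, g, h, i}; (ii) for each edge, some bag contains both endpoints; (iii) the bags containing any fixed vertex form a subtree. All hold, so the decomposition is valid with width 2 − 1 = 1.

Yes; width 1.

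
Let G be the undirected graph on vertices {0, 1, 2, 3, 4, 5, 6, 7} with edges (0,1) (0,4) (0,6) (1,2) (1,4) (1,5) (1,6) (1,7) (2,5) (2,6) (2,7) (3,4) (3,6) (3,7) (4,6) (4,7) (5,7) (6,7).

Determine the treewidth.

3

A width-3 tree decomposition is:
Bags: B1 = {1, 4, 6, 7}  B2 = {1, 2, 6, 7}  B3 = {3, 4, 6, 7}  B4 = {0, 1, 4, 6}  B5 = {1, 2, 5, 7}
Tree: B1–B2, B1–B3, B1–B4, B2–B5
The largest bag has 4 vertices, giving width 3; this decomposition certifies tw(G) ≤ 3. Conversely, {1, 2, 5, 7} is a clique of size 4, and the vertices of any clique must share a bag in every tree decomposition; so some bag has ≥ 4 vertices and tw(G) ≥ 3. The upper and lower bounds meet at 3, so that is the treewidth.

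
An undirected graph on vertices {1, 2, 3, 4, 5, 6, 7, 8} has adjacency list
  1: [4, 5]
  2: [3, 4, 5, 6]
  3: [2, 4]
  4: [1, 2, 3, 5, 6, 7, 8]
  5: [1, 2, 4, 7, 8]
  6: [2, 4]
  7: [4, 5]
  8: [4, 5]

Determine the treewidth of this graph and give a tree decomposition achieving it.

Treewidth 2.
Bags: B1 = {2, 4, 5}  B2 = {4, 5, 8}  B3 = {2, 3, 4}  B4 = {4, 5, 7}  B5 = {1, 4, 5}  B6 = {2, 4, 6}
Tree: B1–B2, B1–B3, B2–B4, B4–B5, B3–B6

The largest bag has 3 vertices, giving width 2; this decomposition certifies tw(G) ≤ 2. For the lower bound, the 3 vertices {2, 3, 4} are pairwise adjacent, and any tree decomposition puts a clique entirely inside one bag — forcing width ≥ 2. The upper and lower bounds meet at 2, so that is the treewidth.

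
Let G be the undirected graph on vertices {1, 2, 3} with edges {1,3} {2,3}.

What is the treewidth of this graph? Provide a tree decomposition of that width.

The largest bag has 2 vertices, giving width 1; this decomposition certifies tw(G) ≤ 1. Since G has at least one edge (e.g. 3–1), it is not an edgeless graph, so tw(G) ≥ 1. Therefore the treewidth is 1.

Treewidth 1.
One optimal decomposition is:
Bags: B1 = {1, 3}  B2 = {2, 3}
Tree: B1–B2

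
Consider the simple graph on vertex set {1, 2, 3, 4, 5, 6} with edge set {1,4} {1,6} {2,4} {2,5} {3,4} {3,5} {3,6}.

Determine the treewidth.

2

A width-2 tree decomposition is:
Bags: B1 = {1, 3, 6}  B2 = {1, 3, 4}  B3 = {3, 4, 5}  B4 = {2, 4, 5}
Tree: B1–B2, B2–B3, B3–B4
Each bag holds 3 vertices, so the decomposition has width 2, which upper-bounds the treewidth. Since 6–1–4–3–6 is a cycle in G, G is not acyclic. Forests are exactly the graphs of treewidth ≤ 1, so tw(G) ≥ 2. Combining the bounds, tw(G) = 2.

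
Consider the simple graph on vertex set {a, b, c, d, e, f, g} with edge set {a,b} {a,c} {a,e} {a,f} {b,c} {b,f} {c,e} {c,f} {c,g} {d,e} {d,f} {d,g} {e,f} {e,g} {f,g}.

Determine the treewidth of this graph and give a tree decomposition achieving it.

Treewidth 3.
One such decomposition:
Bags: B1 = {a, b, c, f}  B2 = {a, c, e, f}  B3 = {c, e, f, g}  B4 = {d, e, f, g}
Tree: B1–B2, B2–B3, B3–B4

Each bag holds 4 vertices, so the decomposition has width 3, which upper-bounds the treewidth. For the lower bound, the 4 vertices {d, e, f, g} are pairwise adjacent, and any tree decomposition puts a clique entirely inside one bag — forcing width ≥ 3. Therefore the treewidth is 3.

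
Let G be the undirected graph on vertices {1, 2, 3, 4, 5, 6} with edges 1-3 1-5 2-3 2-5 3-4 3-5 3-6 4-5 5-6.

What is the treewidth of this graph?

A width-2 tree decomposition is:
Bags: B1 = {3, 4, 5}  B2 = {1, 3, 5}  B3 = {3, 5, 6}  B4 = {2, 3, 5}
Tree: B1–B2, B1–B3, B3–B4
The largest bag has 3 vertices, giving width 2; this decomposition certifies tw(G) ≤ 2. For the lower bound, the 3 vertices {1, 3, 5} are pairwise adjacent, and any tree decomposition puts a clique entirely inside one bag — forcing width ≥ 2. Hence tw(G) = 2 exactly.

2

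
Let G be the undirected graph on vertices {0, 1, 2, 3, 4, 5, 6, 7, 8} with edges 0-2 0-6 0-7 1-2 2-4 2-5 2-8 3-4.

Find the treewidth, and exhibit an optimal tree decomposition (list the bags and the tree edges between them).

Treewidth 1.
One optimal decomposition is:
Bags: B1 = {2, 8}  B2 = {2, 4}  B3 = {0, 2}  B4 = {3, 4}  B5 = {2, 5}  B6 = {1, 2}  B7 = {0, 7}  B8 = {0, 6}
Tree: B1–B2, B1–B3, B2–B4, B1–B5, B1–B6, B3–B7, B7–B8

Every bag has size at most 2, so the width is 2 − 1 = 1 and tw(G) ≤ 1. Any graph with an edge has treewidth ≥ 1, and G has the edge 8–2. Hence tw(G) = 1 exactly.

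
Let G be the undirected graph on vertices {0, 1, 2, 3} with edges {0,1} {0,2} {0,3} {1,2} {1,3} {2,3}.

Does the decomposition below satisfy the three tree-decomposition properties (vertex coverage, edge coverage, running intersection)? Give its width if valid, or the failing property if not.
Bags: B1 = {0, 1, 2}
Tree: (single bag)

A tree decomposition must satisfy three properties: every vertex lies in some bag; for every edge, both endpoints lie together in some bag; and for every vertex, the bags containing it form a connected subtree. Here vertex 3 appears in no bag, so the decomposition is invalid.

No — vertex 3 appears in no bag.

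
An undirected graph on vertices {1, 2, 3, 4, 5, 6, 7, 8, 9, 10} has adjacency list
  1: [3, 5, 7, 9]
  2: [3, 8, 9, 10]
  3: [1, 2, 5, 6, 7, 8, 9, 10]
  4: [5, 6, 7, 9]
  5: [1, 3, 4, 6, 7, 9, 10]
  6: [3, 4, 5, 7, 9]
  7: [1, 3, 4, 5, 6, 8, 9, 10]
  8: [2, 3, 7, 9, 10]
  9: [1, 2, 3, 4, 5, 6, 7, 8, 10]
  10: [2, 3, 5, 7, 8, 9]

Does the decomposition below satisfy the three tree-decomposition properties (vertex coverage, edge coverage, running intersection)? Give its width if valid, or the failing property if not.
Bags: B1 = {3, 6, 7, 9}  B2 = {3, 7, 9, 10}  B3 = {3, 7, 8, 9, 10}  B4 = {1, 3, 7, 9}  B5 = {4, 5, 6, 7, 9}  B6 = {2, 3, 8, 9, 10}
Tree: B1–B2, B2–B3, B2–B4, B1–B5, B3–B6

A tree decomposition must satisfy three properties: every vertex lies in some bag; for every edge, both endpoints lie together in some bag; and for every vertex, the bags containing it form a connected subtree. Here edge (5,3) lies in no bag, so the decomposition is invalid.

No — edge (5,3) lies in no bag.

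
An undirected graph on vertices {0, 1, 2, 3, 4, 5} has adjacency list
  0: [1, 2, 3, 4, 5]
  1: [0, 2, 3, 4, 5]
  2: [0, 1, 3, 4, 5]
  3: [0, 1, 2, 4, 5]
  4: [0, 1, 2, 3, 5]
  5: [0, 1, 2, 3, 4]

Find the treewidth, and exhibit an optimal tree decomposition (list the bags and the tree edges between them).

Treewidth 5.
One optimal decomposition is:
Bags: B1 = {0, 1, 2, 3, 4, 5}
Tree: (single bag)

With just one bag of size 6, the width is 6 − 1 = 5, so tw(G) ≤ 5. For the lower bound, the 6 vertices {0, 1, 2, 3, 4, 5} are pairwise adjacent, and any tree decomposition puts a clique entirely inside one bag — forcing width ≥ 5. Hence tw(G) = 5 exactly.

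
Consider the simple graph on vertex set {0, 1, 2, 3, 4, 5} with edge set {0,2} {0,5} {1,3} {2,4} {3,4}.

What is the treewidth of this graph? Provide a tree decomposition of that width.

Every bag has size at most 2, so the width is 2 − 1 = 1 and tw(G) ≤ 1. Any graph with an edge has treewidth ≥ 1, and G has the edge 5–0. The upper and lower bounds meet at 1, so that is the treewidth.

Treewidth 1.
One optimal decomposition is:
Bags: B1 = {0, 5}  B2 = {0, 2}  B3 = {2, 4}  B4 = {3, 4}  B5 = {1, 3}
Tree: B1–B2, B2–B3, B3–B4, B4–B5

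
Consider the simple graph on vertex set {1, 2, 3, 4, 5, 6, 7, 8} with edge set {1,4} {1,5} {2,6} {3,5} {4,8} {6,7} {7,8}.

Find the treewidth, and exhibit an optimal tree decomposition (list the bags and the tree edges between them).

Each bag holds 2 vertices, so the decomposition has width 1, which upper-bounds the treewidth. Any graph with an edge has treewidth ≥ 1, and G has the edge 3–5. Combining the bounds, tw(G) = 1.

Treewidth 1.
Bags: B1 = {3, 5}  B2 = {1, 5}  B3 = {1, 4}  B4 = {4, 8}  B5 = {7, 8}  B6 = {6, 7}  B7 = {2, 6}
Tree: B1–B2, B2–B3, B3–B4, B4–B5, B5–B6, B6–B7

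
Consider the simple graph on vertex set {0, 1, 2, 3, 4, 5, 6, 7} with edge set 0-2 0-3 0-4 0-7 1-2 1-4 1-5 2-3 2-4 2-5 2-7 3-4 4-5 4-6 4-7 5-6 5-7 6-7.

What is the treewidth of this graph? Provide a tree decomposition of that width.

Treewidth 3.
One such decomposition:
Bags: B1 = {2, 4, 5, 7}  B2 = {4, 5, 6, 7}  B3 = {1, 2, 4, 5}  B4 = {0, 2, 4, 7}  B5 = {0, 2, 3, 4}
Tree: B1–B2, B1–B3, B1–B4, B4–B5

Each bag holds 4 vertices, so the decomposition has width 3, which upper-bounds the treewidth. Conversely, {0, 2, 3, 4} is a clique of size 4, and the vertices of any clique must share a bag in every tree decomposition; so some bag has ≥ 4 vertices and tw(G) ≥ 3. The upper and lower bounds meet at 3, so that is the treewidth.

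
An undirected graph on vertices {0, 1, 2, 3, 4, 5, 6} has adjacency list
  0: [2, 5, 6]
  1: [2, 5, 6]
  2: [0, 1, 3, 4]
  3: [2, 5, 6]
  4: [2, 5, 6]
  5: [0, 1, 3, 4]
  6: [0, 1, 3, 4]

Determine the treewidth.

3

A width-3 tree decomposition is:
Bags: B1 = {0, 2, 5, 6}  B2 = {1, 2, 5, 6}  B3 = {2, 3, 5, 6}  B4 = {2, 4, 5, 6}
Tree: B1–B2, B2–B3, B3–B4
Every bag has size at most 4, so the width is 4 − 1 = 3 and tw(G) ≤ 3. For the lower bound: the 4 vertex sets {0,2}, {1,5}, {6}, {3} are disjoint, each induces a connected subgraph, and every pair is joined by at least one edge of G. Contracting each set to a single vertex therefore yields K_{4} as a minor, and since treewidth is minor-monotone, tw(G) ≥ tw(K_{4}) = 3. Hence tw(G) = 3 exactly.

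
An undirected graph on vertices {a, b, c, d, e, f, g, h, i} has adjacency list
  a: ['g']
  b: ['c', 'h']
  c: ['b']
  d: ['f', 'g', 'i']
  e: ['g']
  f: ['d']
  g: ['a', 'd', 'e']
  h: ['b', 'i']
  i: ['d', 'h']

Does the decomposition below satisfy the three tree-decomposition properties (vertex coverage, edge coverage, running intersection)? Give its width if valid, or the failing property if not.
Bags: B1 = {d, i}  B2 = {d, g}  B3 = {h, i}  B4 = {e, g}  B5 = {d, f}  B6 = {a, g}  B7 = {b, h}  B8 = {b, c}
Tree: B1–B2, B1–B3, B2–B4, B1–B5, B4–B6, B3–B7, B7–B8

Vertex coverage: the bags together contain {a, b, c, d, e, f, g, h, i}, the full vertex set. Edge coverage: each edge of G has both endpoints in at least one bag. Running intersection: for every vertex, the bags containing it form a connected subtree. All three properties hold, so this is a valid tree decomposition of width max|bag| − 1 = 1, and hence tw(G) ≤ 1.

Yes; width 1.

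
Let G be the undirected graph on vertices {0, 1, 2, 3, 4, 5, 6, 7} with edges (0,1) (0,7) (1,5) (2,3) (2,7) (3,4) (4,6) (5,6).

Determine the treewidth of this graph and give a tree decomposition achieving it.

Every bag has size at most 3, so the width is 3 − 1 = 2 and tw(G) ≤ 2. For the lower bound, G contains the cycle 5–6–4–3–2–7–0–1–5, so G is not a forest; only forests have treewidth ≤ 1, hence tw(G) ≥ 2. Therefore the treewidth is 2.

Treewidth 2.
One optimal decomposition is:
Bags: B1 = {4, 5, 6}  B2 = {3, 4, 5}  B3 = {2, 3, 5}  B4 = {2, 5, 7}  B5 = {0, 5, 7}  B6 = {0, 1, 5}
Tree: B1–B2, B2–B3, B3–B4, B4–B5, B5–B6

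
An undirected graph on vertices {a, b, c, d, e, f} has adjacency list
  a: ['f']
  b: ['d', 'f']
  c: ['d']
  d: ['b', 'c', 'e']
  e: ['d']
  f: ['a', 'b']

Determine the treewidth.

1

A width-1 tree decomposition is:
Bags: B1 = {b, d}  B2 = {b, f}  B3 = {c, d}  B4 = {a, f}  B5 = {d, e}
Tree: B1–B2, B1–B3, B2–B4, B3–B5
Each bag holds 2 vertices, so the decomposition has width 1, which upper-bounds the treewidth. Any graph with an edge has treewidth ≥ 1, and G has the edge d–b. Hence tw(G) = 1 exactly.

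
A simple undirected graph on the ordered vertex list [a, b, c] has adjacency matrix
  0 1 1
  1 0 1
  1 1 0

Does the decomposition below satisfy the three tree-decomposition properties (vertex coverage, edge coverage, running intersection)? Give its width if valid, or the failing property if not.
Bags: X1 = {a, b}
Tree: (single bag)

No — vertex c appears in no bag.

A tree decomposition must satisfy three properties: every vertex lies in some bag; for every edge, both endpoints lie together in some bag; and for every vertex, the bags containing it form a connected subtree. Here vertex c appears in no bag, so the decomposition is invalid.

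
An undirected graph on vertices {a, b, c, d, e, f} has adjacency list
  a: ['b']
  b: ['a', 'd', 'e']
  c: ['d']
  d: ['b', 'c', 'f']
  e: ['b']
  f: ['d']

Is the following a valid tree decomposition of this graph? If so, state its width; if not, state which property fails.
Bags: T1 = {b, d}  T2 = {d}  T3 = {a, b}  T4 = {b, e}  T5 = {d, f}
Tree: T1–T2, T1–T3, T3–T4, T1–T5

No — vertex c appears in no bag.

A tree decomposition must satisfy three properties: every vertex lies in some bag; for every edge, both endpoints lie together in some bag; and for every vertex, the bags containing it form a connected subtree. Here vertex c appears in no bag, so the decomposition is invalid.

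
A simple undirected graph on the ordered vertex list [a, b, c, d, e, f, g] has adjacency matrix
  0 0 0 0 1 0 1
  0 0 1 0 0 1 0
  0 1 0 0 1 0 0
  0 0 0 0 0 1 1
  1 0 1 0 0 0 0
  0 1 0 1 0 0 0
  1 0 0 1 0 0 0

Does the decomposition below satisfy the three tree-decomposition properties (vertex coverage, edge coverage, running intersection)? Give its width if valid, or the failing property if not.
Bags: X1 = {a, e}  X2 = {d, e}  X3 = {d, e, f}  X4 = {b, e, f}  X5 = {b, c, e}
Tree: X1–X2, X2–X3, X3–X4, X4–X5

No — vertex g appears in no bag.

A tree decomposition must satisfy three properties: every vertex lies in some bag; for every edge, both endpoints lie together in some bag; and for every vertex, the bags containing it form a connected subtree. Here vertex g appears in no bag, so the decomposition is invalid.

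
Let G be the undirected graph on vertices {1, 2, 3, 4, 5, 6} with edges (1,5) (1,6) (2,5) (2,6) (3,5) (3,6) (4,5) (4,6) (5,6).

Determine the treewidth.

A width-2 tree decomposition is:
Bags: B1 = {4, 5, 6}  B2 = {3, 5, 6}  B3 = {1, 5, 6}  B4 = {2, 5, 6}
Tree: B1–B2, B2–B3, B1–B4
Each bag holds 3 vertices, so the decomposition has width 2, which upper-bounds the treewidth. Conversely, {1, 5, 6} is a clique of size 3, and the vertices of any clique must share a bag in every tree decomposition; so some bag has ≥ 3 vertices and tw(G) ≥ 2. Hence tw(G) = 2 exactly.

2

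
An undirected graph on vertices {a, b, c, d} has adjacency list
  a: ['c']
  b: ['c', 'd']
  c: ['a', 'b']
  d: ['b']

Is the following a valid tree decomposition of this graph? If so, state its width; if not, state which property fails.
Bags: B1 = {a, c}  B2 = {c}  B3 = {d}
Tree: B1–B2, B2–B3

No — vertex b appears in no bag.

A tree decomposition must satisfy three properties: every vertex lies in some bag; for every edge, both endpoints lie together in some bag; and for every vertex, the bags containing it form a connected subtree. Here vertex b appears in no bag, so the decomposition is invalid.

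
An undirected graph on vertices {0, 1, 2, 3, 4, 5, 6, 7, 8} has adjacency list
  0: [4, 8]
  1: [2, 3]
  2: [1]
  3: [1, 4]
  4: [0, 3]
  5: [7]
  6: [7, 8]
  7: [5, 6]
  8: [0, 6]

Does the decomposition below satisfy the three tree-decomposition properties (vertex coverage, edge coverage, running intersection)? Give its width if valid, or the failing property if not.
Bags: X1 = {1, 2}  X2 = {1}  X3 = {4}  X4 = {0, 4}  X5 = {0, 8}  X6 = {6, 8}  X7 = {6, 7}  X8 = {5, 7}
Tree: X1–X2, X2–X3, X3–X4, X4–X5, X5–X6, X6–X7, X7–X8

A tree decomposition must satisfy three properties: every vertex lies in some bag; for every edge, both endpoints lie together in some bag; and for every vertex, the bags containing it form a connected subtree. Here vertex 3 appears in no bag, so the decomposition is invalid.

No — vertex 3 appears in no bag.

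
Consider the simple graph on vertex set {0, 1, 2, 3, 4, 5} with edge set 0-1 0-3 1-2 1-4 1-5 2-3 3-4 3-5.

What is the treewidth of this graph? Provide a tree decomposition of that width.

Each bag holds 3 vertices, so the decomposition has width 2, which upper-bounds the treewidth. Since 3–4–1–2–3 is a cycle in G, G is not acyclic. Forests are exactly the graphs of treewidth ≤ 1, so tw(G) ≥ 2. Combining the bounds, tw(G) = 2.

Treewidth 2.
One optimal decomposition is:
Bags: B1 = {1, 3, 4}  B2 = {1, 2, 3}  B3 = {0, 1, 3}  B4 = {1, 3, 5}
Tree: B1–B2, B2–B3, B3–B4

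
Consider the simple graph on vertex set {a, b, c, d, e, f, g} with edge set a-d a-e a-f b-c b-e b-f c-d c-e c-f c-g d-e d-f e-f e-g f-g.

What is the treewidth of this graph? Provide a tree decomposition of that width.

Treewidth 3.
Bags: B1 = {a, d, e, f}  B2 = {c, d, e, f}  B3 = {c, e, f, g}  B4 = {b, c, e, f}
Tree: B1–B2, B2–B3, B3–B4

Each bag holds 4 vertices, so the decomposition has width 3, which upper-bounds the treewidth. Conversely, {c, d, e, f} is a clique of size 4, and the vertices of any clique must share a bag in every tree decomposition; so some bag has ≥ 4 vertices and tw(G) ≥ 3. Hence tw(G) = 3 exactly.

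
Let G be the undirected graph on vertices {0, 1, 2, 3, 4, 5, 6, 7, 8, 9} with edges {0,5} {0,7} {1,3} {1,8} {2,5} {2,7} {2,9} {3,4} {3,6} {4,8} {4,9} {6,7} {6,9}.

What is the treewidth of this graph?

A width-2 tree decomposition is:
Bags: B1 = {0, 2, 5}  B2 = {0, 2, 7}  B3 = {2, 7, 9}  B4 = {6, 7, 9}  B5 = {4, 6, 9}  B6 = {3, 4, 6}  B7 = {3, 4, 8}  B8 = {1, 3, 8}
Tree: B1–B2, B2–B3, B3–B4, B4–B5, B5–B6, B6–B7, B7–B8
Each bag holds 3 vertices, so the decomposition has width 2, which upper-bounds the treewidth. For the lower bound, G contains the cycle 5–0–7–2–5, so G is not a forest; only forests have treewidth ≤ 1, hence tw(G) ≥ 2. Hence tw(G) = 2 exactly.

2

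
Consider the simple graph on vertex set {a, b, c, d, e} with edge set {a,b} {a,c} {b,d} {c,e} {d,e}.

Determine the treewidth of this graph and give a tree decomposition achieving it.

The largest bag has 3 vertices, giving width 2; this decomposition certifies tw(G) ≤ 2. The edges a–b–d–e–c–a form a cycle, so G is not a tree and its treewidth is at least 2. Hence tw(G) = 2 exactly.

Treewidth 2.
One such decomposition:
Bags: B1 = {a, b, d}  B2 = {a, d, e}  B3 = {a, c, e}
Tree: B1–B2, B2–B3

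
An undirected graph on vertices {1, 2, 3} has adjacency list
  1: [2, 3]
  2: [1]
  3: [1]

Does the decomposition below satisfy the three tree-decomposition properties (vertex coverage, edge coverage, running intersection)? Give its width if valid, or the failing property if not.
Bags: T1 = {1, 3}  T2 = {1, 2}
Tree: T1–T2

Vertex coverage: the bags together contain {1, 2, 3}, the full vertex set. Edge coverage: each edge of G has both endpoints in at least one bag. Running intersection: for every vertex, the bags containing it form a connected subtree. All three properties hold, so this is a valid tree decomposition of width max|bag| − 1 = 1, and hence tw(G) ≤ 1.

Yes; width 1.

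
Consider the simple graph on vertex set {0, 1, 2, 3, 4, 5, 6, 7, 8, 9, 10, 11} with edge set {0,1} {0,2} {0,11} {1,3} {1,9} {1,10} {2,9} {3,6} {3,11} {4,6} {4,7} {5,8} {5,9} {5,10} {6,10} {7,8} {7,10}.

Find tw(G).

A width-3 tree decomposition is:
Bags: B1 = {0, 2, 9, 11}  B2 = {0, 1, 9, 11}  B3 = {1, 3, 9, 11}  B4 = {1, 3, 5, 9}  B5 = {1, 3, 5, 10}  B6 = {3, 5, 6, 10}  B7 = {5, 6, 8, 10}  B8 = {6, 7, 8, 10}  B9 = {4, 6, 7, 8}
Tree: B1–B2, B2–B3, B3–B4, B4–B5, B5–B6, B6–B7, B7–B8, B8–B9
The largest bag has 4 vertices, giving width 3; this decomposition certifies tw(G) ≤ 3. For the lower bound: the 4 vertex sets {0,2,11}, {9}, {1}, {3,5,6,10} are disjoint, each induces a connected subgraph, and every pair is joined by at least one edge of G. Contracting each set to a single vertex therefore yields K_{4} as a minor, and since treewidth is minor-monotone, tw(G) ≥ tw(K_{4}) = 3. Combining the bounds, tw(G) = 3.

3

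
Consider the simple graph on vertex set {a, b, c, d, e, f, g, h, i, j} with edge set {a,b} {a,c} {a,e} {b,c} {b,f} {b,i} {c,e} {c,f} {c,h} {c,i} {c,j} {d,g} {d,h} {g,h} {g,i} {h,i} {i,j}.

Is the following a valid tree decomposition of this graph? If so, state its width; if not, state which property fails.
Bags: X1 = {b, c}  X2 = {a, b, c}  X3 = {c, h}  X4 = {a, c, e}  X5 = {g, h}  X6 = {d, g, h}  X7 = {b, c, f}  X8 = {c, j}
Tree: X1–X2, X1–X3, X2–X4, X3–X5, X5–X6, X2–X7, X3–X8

A tree decomposition must satisfy three properties: every vertex lies in some bag; for every edge, both endpoints lie together in some bag; and for every vertex, the bags containing it form a connected subtree. Here vertex i appears in no bag, so the decomposition is invalid.

No — vertex i appears in no bag.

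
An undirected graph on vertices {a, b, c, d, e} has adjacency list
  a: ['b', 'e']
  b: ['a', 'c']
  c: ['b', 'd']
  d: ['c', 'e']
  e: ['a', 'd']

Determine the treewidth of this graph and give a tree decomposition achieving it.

Treewidth 2.
Bags: B1 = {a, b, e}  B2 = {b, d, e}  B3 = {b, c, d}
Tree: B1–B2, B2–B3

Each bag holds 3 vertices, so the decomposition has width 2, which upper-bounds the treewidth. The edges b–a–e–d–c–b form a cycle, so G is not a tree and its treewidth is at least 2. Therefore the treewidth is 2.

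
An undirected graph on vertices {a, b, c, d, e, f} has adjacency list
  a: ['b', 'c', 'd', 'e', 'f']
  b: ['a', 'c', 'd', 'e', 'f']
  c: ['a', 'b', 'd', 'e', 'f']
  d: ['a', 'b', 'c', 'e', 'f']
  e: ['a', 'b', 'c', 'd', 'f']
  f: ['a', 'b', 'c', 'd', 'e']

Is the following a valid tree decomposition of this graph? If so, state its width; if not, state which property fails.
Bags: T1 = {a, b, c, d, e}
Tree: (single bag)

No — vertex f appears in no bag.

A tree decomposition must satisfy three properties: every vertex lies in some bag; for every edge, both endpoints lie together in some bag; and for every vertex, the bags containing it form a connected subtree. Here vertex f appears in no bag, so the decomposition is invalid.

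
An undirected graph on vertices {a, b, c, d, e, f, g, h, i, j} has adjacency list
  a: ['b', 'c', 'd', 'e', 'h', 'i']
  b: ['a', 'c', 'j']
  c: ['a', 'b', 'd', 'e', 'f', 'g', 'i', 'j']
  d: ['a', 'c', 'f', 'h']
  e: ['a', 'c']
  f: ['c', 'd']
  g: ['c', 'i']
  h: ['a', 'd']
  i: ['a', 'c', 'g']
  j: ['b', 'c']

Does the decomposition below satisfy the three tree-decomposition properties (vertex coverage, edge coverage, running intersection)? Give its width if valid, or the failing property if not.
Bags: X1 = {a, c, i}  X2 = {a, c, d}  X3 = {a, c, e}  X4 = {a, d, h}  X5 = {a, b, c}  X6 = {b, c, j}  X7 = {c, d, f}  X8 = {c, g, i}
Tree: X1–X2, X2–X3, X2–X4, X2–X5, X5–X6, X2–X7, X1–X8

Vertex coverage: the bags together contain {a, b, c, d, e, f, g, h, i, j}, the full vertex set. Edge coverage: each edge of G has both endpoints in at least one bag. Running intersection: for every vertex, the bags containing it form a connected subtree. All three properties hold, so this is a valid tree decomposition of width max|bag| − 1 = 2, and hence tw(G) ≤ 2.

Yes; width 2.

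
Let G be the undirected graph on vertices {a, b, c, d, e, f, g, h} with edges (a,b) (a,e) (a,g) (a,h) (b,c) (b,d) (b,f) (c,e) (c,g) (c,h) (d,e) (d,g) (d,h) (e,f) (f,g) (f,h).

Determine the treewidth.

A width-4 tree decomposition is:
Bags: B1 = {a, c, d, f, h}  B2 = {a, c, d, f, g}  B3 = {a, b, c, d, f}  B4 = {a, c, d, e, f}
Tree: B1–B2, B2–B3, B3–B4
Every bag has size at most 5, so the width is 5 − 1 = 4 and tw(G) ≤ 4. For the lower bound: the 5 vertex sets {f,h}, {c,g}, {a,b}, {d}, {e} are disjoint, each induces a connected subgraph, and every pair is joined by at least one edge of G. Contracting each set to a single vertex therefore yields K_{5} as a minor, and since treewidth is minor-monotone, tw(G) ≥ tw(K_{5}) = 4. Therefore the treewidth is 4.

4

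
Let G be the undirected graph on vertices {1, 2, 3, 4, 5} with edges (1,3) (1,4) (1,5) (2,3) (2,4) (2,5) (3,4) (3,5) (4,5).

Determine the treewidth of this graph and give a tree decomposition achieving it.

Every bag has size at most 4, so the width is 4 − 1 = 3 and tw(G) ≤ 3. For the lower bound, the 4 vertices {1, 3, 4, 5} are pairwise adjacent, and any tree decomposition puts a clique entirely inside one bag — forcing width ≥ 3. The upper and lower bounds meet at 3, so that is the treewidth.

Treewidth 3.
One optimal decomposition is:
Bags: B1 = {2, 3, 4, 5}  B2 = {1, 3, 4, 5}
Tree: B1–B2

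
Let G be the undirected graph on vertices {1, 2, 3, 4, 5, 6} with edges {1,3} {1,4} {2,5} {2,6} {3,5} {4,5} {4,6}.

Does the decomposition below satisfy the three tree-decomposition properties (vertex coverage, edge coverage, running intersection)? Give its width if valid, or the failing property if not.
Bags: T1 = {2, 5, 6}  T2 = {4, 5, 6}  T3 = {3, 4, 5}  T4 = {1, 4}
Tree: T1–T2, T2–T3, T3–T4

No — edge (3,1) lies in no bag.

A tree decomposition must satisfy three properties: every vertex lies in some bag; for every edge, both endpoints lie together in some bag; and for every vertex, the bags containing it form a connected subtree. Here edge (3,1) lies in no bag, so the decomposition is invalid.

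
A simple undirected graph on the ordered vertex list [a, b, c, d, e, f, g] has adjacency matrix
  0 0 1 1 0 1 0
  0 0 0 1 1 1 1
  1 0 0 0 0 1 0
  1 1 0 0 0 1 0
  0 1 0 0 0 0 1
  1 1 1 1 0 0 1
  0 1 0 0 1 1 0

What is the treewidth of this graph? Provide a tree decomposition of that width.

Treewidth 2.
Bags: B1 = {a, d, f}  B2 = {b, d, f}  B3 = {a, c, f}  B4 = {b, f, g}  B5 = {b, e, g}
Tree: B1–B2, B1–B3, B2–B4, B4–B5

The largest bag has 3 vertices, giving width 2; this decomposition certifies tw(G) ≤ 2. On the other hand G contains the 3-clique {b, e, g}. A clique must lie in a single bag of any decomposition, so no decomposition can have width below 2. Hence tw(G) = 2 exactly.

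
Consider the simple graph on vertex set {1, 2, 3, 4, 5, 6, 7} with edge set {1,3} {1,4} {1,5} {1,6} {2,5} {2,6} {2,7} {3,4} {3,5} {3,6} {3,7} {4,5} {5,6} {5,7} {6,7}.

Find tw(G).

3

A width-3 tree decomposition is:
Bags: B1 = {1, 3, 4, 5}  B2 = {1, 3, 5, 6}  B3 = {3, 5, 6, 7}  B4 = {2, 5, 6, 7}
Tree: B1–B2, B2–B3, B3–B4
The largest bag has 4 vertices, giving width 3; this decomposition certifies tw(G) ≤ 3. On the other hand G contains the 4-clique {2, 5, 6, 7}. A clique must lie in a single bag of any decomposition, so no decomposition can have width below 3. The upper and lower bounds meet at 3, so that is the treewidth.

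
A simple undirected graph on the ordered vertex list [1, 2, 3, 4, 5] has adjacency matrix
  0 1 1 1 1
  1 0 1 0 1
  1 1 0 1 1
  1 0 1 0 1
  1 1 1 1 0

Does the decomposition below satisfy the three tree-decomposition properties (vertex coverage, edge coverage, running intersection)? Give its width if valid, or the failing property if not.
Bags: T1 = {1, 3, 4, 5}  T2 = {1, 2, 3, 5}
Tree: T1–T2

Yes; width 3.

Every vertex of G appears in some bag (union = {1, 2, 3, 4, 5}); every edge is covered by a bag; and for each vertex v the set of bags containing v is connected in the bag tree. The decomposition is therefore valid. The largest bag has 4 vertices, so the width is 3.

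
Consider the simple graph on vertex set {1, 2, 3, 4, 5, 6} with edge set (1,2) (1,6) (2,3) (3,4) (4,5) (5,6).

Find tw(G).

A width-2 tree decomposition is:
Bags: B1 = {3, 4, 5}  B2 = {3, 5, 6}  B3 = {1, 3, 6}  B4 = {1, 2, 3}
Tree: B1–B2, B2–B3, B3–B4
The largest bag has 3 vertices, giving width 2; this decomposition certifies tw(G) ≤ 2. The edges 3–4–5–6–1–2–3 form a cycle, so G is not a tree and its treewidth is at least 2. Therefore the treewidth is 2.

2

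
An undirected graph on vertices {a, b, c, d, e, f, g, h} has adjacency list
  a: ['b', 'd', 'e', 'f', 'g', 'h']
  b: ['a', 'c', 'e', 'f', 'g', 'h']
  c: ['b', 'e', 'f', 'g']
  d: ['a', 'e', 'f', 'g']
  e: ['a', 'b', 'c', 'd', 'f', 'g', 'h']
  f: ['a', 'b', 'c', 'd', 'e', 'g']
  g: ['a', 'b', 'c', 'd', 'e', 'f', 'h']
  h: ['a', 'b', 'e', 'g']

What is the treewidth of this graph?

A width-4 tree decomposition is:
Bags: B1 = {a, d, e, f, g}  B2 = {a, b, e, f, g}  B3 = {a, b, e, g, h}  B4 = {b, c, e, f, g}
Tree: B1–B2, B2–B3, B2–B4
Each bag holds 5 vertices, so the decomposition has width 4, which upper-bounds the treewidth. Conversely, {a, b, e, g, h} is a clique of size 5, and the vertices of any clique must share a bag in every tree decomposition; so some bag has ≥ 5 vertices and tw(G) ≥ 4. Combining the bounds, tw(G) = 4.

4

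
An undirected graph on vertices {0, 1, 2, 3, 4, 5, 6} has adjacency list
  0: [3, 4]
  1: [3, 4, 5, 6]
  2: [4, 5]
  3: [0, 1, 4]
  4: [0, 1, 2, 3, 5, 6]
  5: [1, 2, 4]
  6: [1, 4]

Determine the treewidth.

A width-2 tree decomposition is:
Bags: B1 = {1, 3, 4}  B2 = {1, 4, 6}  B3 = {1, 4, 5}  B4 = {0, 3, 4}  B5 = {2, 4, 5}
Tree: B1–B2, B1–B3, B1–B4, B3–B5
Each bag holds 3 vertices, so the decomposition has width 2, which upper-bounds the treewidth. On the other hand G contains the 3-clique {0, 3, 4}. A clique must lie in a single bag of any decomposition, so no decomposition can have width below 2. The upper and lower bounds meet at 2, so that is the treewidth.

2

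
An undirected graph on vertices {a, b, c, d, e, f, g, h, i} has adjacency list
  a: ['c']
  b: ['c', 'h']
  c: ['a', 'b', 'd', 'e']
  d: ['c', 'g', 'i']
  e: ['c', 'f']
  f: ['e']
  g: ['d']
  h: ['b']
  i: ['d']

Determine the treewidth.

A width-1 tree decomposition is:
Bags: B1 = {c, e}  B2 = {c, d}  B3 = {d, i}  B4 = {e, f}  B5 = {a, c}  B6 = {b, c}  B7 = {d, g}  B8 = {b, h}
Tree: B1–B2, B2–B3, B1–B4, B2–B5, B2–B6, B3–B7, B6–B8
Each bag holds 2 vertices, so the decomposition has width 1, which upper-bounds the treewidth. Any graph with an edge has treewidth ≥ 1, and G has the edge c–e. Hence tw(G) = 1 exactly.

1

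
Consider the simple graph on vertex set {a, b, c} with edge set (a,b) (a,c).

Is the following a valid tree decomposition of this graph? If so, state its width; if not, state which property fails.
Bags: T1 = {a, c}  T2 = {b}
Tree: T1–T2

A tree decomposition must satisfy three properties: every vertex lies in some bag; for every edge, both endpoints lie together in some bag; and for every vertex, the bags containing it form a connected subtree. Here edge (a,b) lies in no bag, so the decomposition is invalid.

No — edge (a,b) lies in no bag.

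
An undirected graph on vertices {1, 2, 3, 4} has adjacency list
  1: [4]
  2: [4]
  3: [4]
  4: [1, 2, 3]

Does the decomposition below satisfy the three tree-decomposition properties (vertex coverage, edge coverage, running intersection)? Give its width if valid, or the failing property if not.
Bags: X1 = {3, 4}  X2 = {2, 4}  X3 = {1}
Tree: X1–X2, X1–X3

A tree decomposition must satisfy three properties: every vertex lies in some bag; for every edge, both endpoints lie together in some bag; and for every vertex, the bags containing it form a connected subtree. Here edge (4,1) lies in no bag, so the decomposition is invalid.

No — edge (4,1) lies in no bag.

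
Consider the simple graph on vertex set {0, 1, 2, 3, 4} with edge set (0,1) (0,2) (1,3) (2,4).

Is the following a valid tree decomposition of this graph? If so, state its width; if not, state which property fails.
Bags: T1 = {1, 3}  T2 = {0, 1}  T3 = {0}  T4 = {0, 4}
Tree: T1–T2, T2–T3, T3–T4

No — vertex 2 appears in no bag.

A tree decomposition must satisfy three properties: every vertex lies in some bag; for every edge, both endpoints lie together in some bag; and for every vertex, the bags containing it form a connected subtree. Here vertex 2 appears in no bag, so the decomposition is invalid.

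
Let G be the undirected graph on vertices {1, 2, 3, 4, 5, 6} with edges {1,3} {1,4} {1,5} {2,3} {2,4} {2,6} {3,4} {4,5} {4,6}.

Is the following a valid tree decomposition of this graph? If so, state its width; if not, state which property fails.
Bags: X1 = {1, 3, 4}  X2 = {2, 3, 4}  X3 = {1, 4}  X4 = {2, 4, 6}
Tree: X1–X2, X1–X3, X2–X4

No — vertex 5 appears in no bag.

A tree decomposition must satisfy three properties: every vertex lies in some bag; for every edge, both endpoints lie together in some bag; and for every vertex, the bags containing it form a connected subtree. Here vertex 5 appears in no bag, so the decomposition is invalid.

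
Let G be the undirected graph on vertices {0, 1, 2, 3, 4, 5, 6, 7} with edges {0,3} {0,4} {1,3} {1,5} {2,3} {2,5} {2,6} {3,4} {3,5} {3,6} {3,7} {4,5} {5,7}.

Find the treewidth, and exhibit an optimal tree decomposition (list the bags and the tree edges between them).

Each bag holds 3 vertices, so the decomposition has width 2, which upper-bounds the treewidth. For the lower bound, the 3 vertices {0, 3, 4} are pairwise adjacent, and any tree decomposition puts a clique entirely inside one bag — forcing width ≥ 2. Combining the bounds, tw(G) = 2.

Treewidth 2.
Bags: B1 = {1, 3, 5}  B2 = {2, 3, 5}  B3 = {3, 4, 5}  B4 = {3, 5, 7}  B5 = {2, 3, 6}  B6 = {0, 3, 4}
Tree: B1–B2, B2–B3, B1–B4, B2–B5, B3–B6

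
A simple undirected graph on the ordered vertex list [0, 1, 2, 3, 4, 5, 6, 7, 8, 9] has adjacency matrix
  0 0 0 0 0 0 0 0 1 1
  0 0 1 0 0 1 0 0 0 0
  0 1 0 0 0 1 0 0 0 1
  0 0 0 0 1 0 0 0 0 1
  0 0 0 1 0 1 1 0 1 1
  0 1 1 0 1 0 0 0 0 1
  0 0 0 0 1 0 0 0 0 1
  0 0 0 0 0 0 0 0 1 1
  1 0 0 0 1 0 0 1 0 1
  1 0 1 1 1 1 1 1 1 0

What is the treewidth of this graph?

A width-2 tree decomposition is:
Bags: B1 = {4, 5, 9}  B2 = {3, 4, 9}  B3 = {4, 6, 9}  B4 = {4, 8, 9}  B5 = {0, 8, 9}  B6 = {7, 8, 9}  B7 = {2, 5, 9}  B8 = {1, 2, 5}
Tree: B1–B2, B1–B3, B1–B4, B4–B5, B5–B6, B1–B7, B7–B8
Each bag holds 3 vertices, so the decomposition has width 2, which upper-bounds the treewidth. For the lower bound, the 3 vertices {1, 2, 5} are pairwise adjacent, and any tree decomposition puts a clique entirely inside one bag — forcing width ≥ 2. Therefore the treewidth is 2.

2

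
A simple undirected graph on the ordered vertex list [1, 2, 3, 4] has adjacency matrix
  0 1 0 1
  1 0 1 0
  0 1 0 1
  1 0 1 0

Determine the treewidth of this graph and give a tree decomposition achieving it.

Treewidth 2.
One such decomposition:
Bags: B1 = {1, 3, 4}  B2 = {1, 2, 3}
Tree: B1–B2

Every bag has size at most 3, so the width is 3 − 1 = 2 and tw(G) ≤ 2. For the lower bound, G contains the cycle 1–4–3–2–1, so G is not a forest; only forests have treewidth ≤ 1, hence tw(G) ≥ 2. Therefore the treewidth is 2.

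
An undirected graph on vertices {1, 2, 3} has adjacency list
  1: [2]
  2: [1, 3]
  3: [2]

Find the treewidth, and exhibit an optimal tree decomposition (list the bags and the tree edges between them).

Each bag holds 2 vertices, so the decomposition has width 1, which upper-bounds the treewidth. Any graph with an edge has treewidth ≥ 1, and G has the edge 3–2. Combining the bounds, tw(G) = 1.

Treewidth 1.
One optimal decomposition is:
Bags: B1 = {2, 3}  B2 = {1, 2}
Tree: B1–B2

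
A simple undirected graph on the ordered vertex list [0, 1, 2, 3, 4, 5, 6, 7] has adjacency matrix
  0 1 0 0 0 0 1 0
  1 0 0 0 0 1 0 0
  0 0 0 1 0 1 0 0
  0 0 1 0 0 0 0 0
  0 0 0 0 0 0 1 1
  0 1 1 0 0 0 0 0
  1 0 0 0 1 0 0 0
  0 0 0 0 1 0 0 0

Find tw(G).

1

A width-1 tree decomposition is:
Bags: B1 = {2, 3}  B2 = {2, 5}  B3 = {1, 5}  B4 = {0, 1}  B5 = {0, 6}  B6 = {4, 6}  B7 = {4, 7}
Tree: B1–B2, B2–B3, B3–B4, B4–B5, B5–B6, B6–B7
Every bag has size at most 2, so the width is 2 − 1 = 1 and tw(G) ≤ 1. Since G has at least one edge (e.g. 3–2), it is not an edgeless graph, so tw(G) ≥ 1. Combining the bounds, tw(G) = 1.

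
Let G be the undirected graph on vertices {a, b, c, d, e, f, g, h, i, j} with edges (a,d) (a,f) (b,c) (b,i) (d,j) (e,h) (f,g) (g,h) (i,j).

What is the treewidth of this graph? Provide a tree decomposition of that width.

Treewidth 1.
Bags: B1 = {b, c}  B2 = {b, i}  B3 = {i, j}  B4 = {d, j}  B5 = {a, d}  B6 = {a, f}  B7 = {f, g}  B8 = {g, h}  B9 = {e, h}
Tree: B1–B2, B2–B3, B3–B4, B4–B5, B5–B6, B6–B7, B7–B8, B8–B9

Every bag has size at most 2, so the width is 2 − 1 = 1 and tw(G) ≤ 1. Since G has at least one edge (e.g. c–b), it is not an edgeless graph, so tw(G) ≥ 1. Hence tw(G) = 1 exactly.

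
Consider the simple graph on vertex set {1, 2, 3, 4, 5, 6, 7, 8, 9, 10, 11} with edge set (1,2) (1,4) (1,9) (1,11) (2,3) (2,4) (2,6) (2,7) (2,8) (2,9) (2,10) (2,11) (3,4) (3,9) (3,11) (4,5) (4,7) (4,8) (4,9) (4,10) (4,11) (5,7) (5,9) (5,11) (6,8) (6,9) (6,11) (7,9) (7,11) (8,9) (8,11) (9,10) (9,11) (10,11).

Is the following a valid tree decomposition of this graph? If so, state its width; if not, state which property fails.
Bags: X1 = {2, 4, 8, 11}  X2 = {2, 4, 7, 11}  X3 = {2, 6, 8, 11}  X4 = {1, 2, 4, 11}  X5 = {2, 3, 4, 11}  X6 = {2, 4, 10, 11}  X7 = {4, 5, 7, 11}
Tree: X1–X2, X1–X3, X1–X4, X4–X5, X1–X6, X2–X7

A tree decomposition must satisfy three properties: every vertex lies in some bag; for every edge, both endpoints lie together in some bag; and for every vertex, the bags containing it form a connected subtree. Here vertex 9 appears in no bag, so the decomposition is invalid.

No — vertex 9 appears in no bag.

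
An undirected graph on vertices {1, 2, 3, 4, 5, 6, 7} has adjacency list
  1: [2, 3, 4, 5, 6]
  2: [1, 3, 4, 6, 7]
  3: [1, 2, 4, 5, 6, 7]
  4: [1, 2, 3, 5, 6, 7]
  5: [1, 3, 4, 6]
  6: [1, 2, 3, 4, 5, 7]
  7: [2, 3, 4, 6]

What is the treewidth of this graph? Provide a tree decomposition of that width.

Each bag holds 5 vertices, so the decomposition has width 4, which upper-bounds the treewidth. For the lower bound, the 5 vertices {1, 2, 3, 4, 6} are pairwise adjacent, and any tree decomposition puts a clique entirely inside one bag — forcing width ≥ 4. Combining the bounds, tw(G) = 4.

Treewidth 4.
Bags: B1 = {1, 3, 4, 5, 6}  B2 = {1, 2, 3, 4, 6}  B3 = {2, 3, 4, 6, 7}
Tree: B1–B2, B2–B3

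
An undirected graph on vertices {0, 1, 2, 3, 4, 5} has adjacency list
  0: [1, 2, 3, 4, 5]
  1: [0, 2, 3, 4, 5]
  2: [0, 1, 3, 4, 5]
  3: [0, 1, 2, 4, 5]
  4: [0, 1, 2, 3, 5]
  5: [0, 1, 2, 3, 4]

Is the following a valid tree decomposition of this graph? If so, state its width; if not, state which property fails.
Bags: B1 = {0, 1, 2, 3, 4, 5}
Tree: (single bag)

Yes; width 5.

Checking the three conditions: (i) the bags cover all of {0, 1, 2, 3, 4, 5}; (ii) for each edge, some bag contains both endpoints; (iii) the bags containing any fixed vertex form a subtree. All hold, so the decomposition is valid with width 6 − 1 = 5.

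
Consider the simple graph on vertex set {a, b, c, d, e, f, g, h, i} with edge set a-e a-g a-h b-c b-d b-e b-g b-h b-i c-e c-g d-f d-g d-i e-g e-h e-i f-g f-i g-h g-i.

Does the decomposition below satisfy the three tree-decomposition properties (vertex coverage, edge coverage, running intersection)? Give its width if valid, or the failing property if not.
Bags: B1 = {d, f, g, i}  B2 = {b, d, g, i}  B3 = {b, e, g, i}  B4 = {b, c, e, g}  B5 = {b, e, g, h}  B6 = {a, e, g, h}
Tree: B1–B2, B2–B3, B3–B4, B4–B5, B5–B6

Every vertex of G appears in some bag (union = {a, b, c, d, e, f, g, h, i}); every edge is covered by a bag; and for each vertex v the set of bags containing v is connected in the bag tree. The decomposition is therefore valid. The largest bag has 4 vertices, so the width is 3.

Yes; width 3.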